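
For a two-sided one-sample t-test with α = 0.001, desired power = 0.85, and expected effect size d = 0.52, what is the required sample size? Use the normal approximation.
n = 70

Sample size formula (one-sample t-test, normal approximation):
n = ((z_{α/2} + z_β) / d)²

z_{α/2} = 3.291 (for α = 0.001, two-sided)
z_β = 1.036 (for power = 0.85)
d = 0.52

n = ((3.291 + 1.036) / 0.52)²
n = (8.321)²
n ≈ 69.24
Round up to the next whole number: n = 70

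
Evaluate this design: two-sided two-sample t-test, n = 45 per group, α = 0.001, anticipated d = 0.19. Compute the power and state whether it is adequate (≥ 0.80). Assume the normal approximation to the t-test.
Power ≈ 0.01; the study is underpowered (power < 0.80)

Power calculation (two-sample t-test, normal approximation):
z_β = d · √(n/2) - z_{α/2}
z_β = 0.19 · √(45/2) - 3.291
z_β = 0.19 · 4.743 - 3.291
z_β = -2.389

Power = Φ(z_β) = Φ(-2.389) ≈ 0.008

Effect size d = 0.19 is very small by Cohen's convention (0.2/0.5/0.8).

Threshold: power ≥ 0.80 is conventionally adequate.
Power ≈ 0.01 → the study is underpowered (power < 0.80).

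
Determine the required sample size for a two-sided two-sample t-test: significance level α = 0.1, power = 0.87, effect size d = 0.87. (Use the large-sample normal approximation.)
n = 21 per group

Sample size formula (two-sample t-test, normal approximation):
n = 2 · ((z_{α/2} + z_β) / d)²

z_{α/2} = 1.645 (for α = 0.1, two-sided)
z_β = 1.126 (for power = 0.87)
d = 0.87

n = 2 · ((1.645 + 1.126) / 0.87)²
n = 2 · (3.185)²
n ≈ 20.29
Round up to the next whole number: n = 21 per group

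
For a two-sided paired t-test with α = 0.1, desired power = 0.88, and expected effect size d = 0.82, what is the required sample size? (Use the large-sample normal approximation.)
n = 12 pairs

Sample size formula (paired t-test, normal approximation):
n = ((z_{α/2} + z_β) / d)²

z_{α/2} = 1.645 (for α = 0.1, two-sided)
z_β = 1.175 (for power = 0.88)
d = 0.82

n = ((1.645 + 1.175) / 0.82)²
n = (3.439)²
n ≈ 11.83
Round up to the next whole number: n = 12 pairs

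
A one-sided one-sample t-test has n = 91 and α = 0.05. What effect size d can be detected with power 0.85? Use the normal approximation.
d ≈ 0.28

Minimum detectable effect (one-sample t-test, normal approximation):
d = (z_α + z_β) / √n
d = (1.645 + 1.036) / √91
d = 2.681 / 9.539
d ≈ 0.28

By Cohen's convention (0.2 small / 0.5 medium / 0.8 large): small effect.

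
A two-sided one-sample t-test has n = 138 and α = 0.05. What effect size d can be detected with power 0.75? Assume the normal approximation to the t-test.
d ≈ 0.22

Minimum detectable effect (one-sample t-test, normal approximation):
d = (z_{α/2} + z_β) / √n
d = (1.960 + 0.674) / √138
d = 2.634 / 11.747
d ≈ 0.22

By Cohen's convention (0.2 small / 0.5 medium / 0.8 large): small effect.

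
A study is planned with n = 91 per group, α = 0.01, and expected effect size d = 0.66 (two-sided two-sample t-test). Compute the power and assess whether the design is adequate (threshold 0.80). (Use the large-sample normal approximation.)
Power ≈ 0.97; the study is adequately powered (power ≥ 0.80)

Power calculation (two-sample t-test, normal approximation):
z_β = d · √(n/2) - z_{α/2}
z_β = 0.66 · √(91/2) - 2.576
z_β = 0.66 · 6.745 - 2.576
z_β = 1.876

Power = Φ(z_β) = Φ(1.876) ≈ 0.970

Effect size d = 0.66 is medium by Cohen's convention (0.2/0.5/0.8).

Threshold: power ≥ 0.80 is conventionally adequate.
Power ≈ 0.97 → the study is adequately powered (power ≥ 0.80).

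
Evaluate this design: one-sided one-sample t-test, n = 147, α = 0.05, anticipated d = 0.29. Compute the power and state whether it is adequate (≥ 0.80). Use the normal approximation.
Power ≈ 0.97; the study is adequately powered (power ≥ 0.80)

Power calculation (one-sample t-test, normal approximation):
z_β = d · √n - z_α
z_β = 0.29 · √147 - 1.645
z_β = 0.29 · 12.124 - 1.645
z_β = 1.871

Power = Φ(z_β) = Φ(1.871) ≈ 0.969

Effect size d = 0.29 is small by Cohen's convention (0.2/0.5/0.8).

Threshold: power ≥ 0.80 is conventionally adequate.
Power ≈ 0.97 → the study is adequately powered (power ≥ 0.80).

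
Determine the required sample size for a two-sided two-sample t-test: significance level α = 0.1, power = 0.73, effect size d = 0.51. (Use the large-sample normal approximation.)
n = 40 per group

Sample size formula (two-sample t-test, normal approximation):
n = 2 · ((z_{α/2} + z_β) / d)²

z_{α/2} = 1.645 (for α = 0.1, two-sided)
z_β = 0.613 (for power = 0.73)
d = 0.51

n = 2 · ((1.645 + 0.613) / 0.51)²
n = 2 · (4.427)²
n ≈ 39.20
Round up to the next whole number: n = 40 per group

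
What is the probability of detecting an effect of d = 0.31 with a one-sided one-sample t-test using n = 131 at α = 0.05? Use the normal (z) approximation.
Power ≈ 0.97

Power calculation (one-sample t-test, normal approximation):
z_β = d · √n - z_α
z_β = 0.31 · √131 - 1.645
z_β = 0.31 · 11.446 - 1.645
z_β = 1.903

Power = Φ(z_β) = Φ(1.903) ≈ 0.971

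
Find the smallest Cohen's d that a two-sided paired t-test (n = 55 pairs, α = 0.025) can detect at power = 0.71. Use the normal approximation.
d ≈ 0.38

Minimum detectable effect (paired t-test, normal approximation):
d = (z_{α/2} + z_β) / √n
d = (2.241 + 0.553) / √55
d = 2.795 / 7.416
d ≈ 0.38

By Cohen's convention (0.2 small / 0.5 medium / 0.8 large): small effect.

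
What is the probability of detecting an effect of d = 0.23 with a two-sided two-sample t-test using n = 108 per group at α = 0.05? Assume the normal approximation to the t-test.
Power ≈ 0.39

Power calculation (two-sample t-test, normal approximation):
z_β = d · √(n/2) - z_{α/2}
z_β = 0.23 · √(108/2) - 1.960
z_β = 0.23 · 7.348 - 1.960
z_β = -0.270

Power = Φ(z_β) = Φ(-0.270) ≈ 0.394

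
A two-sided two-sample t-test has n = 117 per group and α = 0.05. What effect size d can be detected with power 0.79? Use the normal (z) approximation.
d ≈ 0.36

Minimum detectable effect (two-sample t-test, normal approximation):
d = (z_{α/2} + z_β) / √(n/2)
d = (1.960 + 0.806) / √(117/2)
d = 2.766 / 7.649
d ≈ 0.36

By Cohen's convention (0.2 small / 0.5 medium / 0.8 large): small effect.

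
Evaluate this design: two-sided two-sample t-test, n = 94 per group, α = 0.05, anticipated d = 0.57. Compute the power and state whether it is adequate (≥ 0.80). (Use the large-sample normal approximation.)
Power ≈ 0.97; the study is adequately powered (power ≥ 0.80)

Power calculation (two-sample t-test, normal approximation):
z_β = d · √(n/2) - z_{α/2}
z_β = 0.57 · √(94/2) - 1.960
z_β = 0.57 · 6.856 - 1.960
z_β = 1.948

Power = Φ(z_β) = Φ(1.948) ≈ 0.974

Effect size d = 0.57 is medium by Cohen's convention (0.2/0.5/0.8).

Threshold: power ≥ 0.80 is conventionally adequate.
Power ≈ 0.97 → the study is adequately powered (power ≥ 0.80).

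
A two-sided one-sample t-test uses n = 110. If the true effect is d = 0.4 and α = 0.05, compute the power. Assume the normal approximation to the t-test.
Power ≈ 0.99

Power calculation (one-sample t-test, normal approximation):
z_β = d · √n - z_{α/2}
z_β = 0.4 · √110 - 1.960
z_β = 0.4 · 10.488 - 1.960
z_β = 2.235

Power = Φ(z_β) = Φ(2.235) ≈ 0.987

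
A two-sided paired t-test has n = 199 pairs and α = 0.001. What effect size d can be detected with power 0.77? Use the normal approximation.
d ≈ 0.29

Minimum detectable effect (paired t-test, normal approximation):
d = (z_{α/2} + z_β) / √n
d = (3.291 + 0.739) / √199
d = 4.029 / 14.107
d ≈ 0.29

By Cohen's convention (0.2 small / 0.5 medium / 0.8 large): small effect.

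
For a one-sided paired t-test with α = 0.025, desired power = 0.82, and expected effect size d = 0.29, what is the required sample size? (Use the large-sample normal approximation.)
n = 99 pairs

Sample size formula (paired t-test, normal approximation):
n = ((z_α + z_β) / d)²

z_α = 1.960 (for α = 0.025, one-sided)
z_β = 0.915 (for power = 0.82)
d = 0.29

n = ((1.960 + 0.915) / 0.29)²
n = (9.914)²
n ≈ 98.29
Round up to the next whole number: n = 99 pairs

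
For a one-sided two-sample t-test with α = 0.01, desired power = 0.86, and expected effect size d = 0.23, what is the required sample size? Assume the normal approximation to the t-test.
n = 439 per group

Sample size formula (two-sample t-test, normal approximation):
n = 2 · ((z_α + z_β) / d)²

z_α = 2.326 (for α = 0.01, one-sided)
z_β = 1.080 (for power = 0.86)
d = 0.23

n = 2 · ((2.326 + 1.080) / 0.23)²
n = 2 · (14.809)²
n ≈ 438.61
Round up to the next whole number: n = 439 per group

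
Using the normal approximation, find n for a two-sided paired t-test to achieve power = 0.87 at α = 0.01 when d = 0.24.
n = 238 pairs

Sample size formula (paired t-test, normal approximation):
n = ((z_{α/2} + z_β) / d)²

z_{α/2} = 2.576 (for α = 0.01, two-sided)
z_β = 1.126 (for power = 0.87)
d = 0.24

n = ((2.576 + 1.126) / 0.24)²
n = (15.425)²
n ≈ 237.93
Round up to the next whole number: n = 238 pairs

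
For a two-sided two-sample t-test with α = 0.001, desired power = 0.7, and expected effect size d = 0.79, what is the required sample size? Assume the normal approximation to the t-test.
n = 47 per group

Sample size formula (two-sample t-test, normal approximation):
n = 2 · ((z_{α/2} + z_β) / d)²

z_{α/2} = 3.291 (for α = 0.001, two-sided)
z_β = 0.524 (for power = 0.7)
d = 0.79

n = 2 · ((3.291 + 0.524) / 0.79)²
n = 2 · (4.829)²
n ≈ 46.64
Round up to the next whole number: n = 47 per group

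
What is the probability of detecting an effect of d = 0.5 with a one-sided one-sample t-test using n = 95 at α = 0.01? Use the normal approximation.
Power ≈ 0.99

Power calculation (one-sample t-test, normal approximation):
z_β = d · √n - z_α
z_β = 0.5 · √95 - 2.326
z_β = 0.5 · 9.747 - 2.326
z_β = 2.547

Power = Φ(z_β) = Φ(2.547) ≈ 0.995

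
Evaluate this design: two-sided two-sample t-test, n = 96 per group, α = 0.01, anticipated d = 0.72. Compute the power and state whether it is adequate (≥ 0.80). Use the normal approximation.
Power ≈ 0.99; the study is adequately powered (power ≥ 0.80)

Power calculation (two-sample t-test, normal approximation):
z_β = d · √(n/2) - z_{α/2}
z_β = 0.72 · √(96/2) - 2.576
z_β = 0.72 · 6.928 - 2.576
z_β = 2.412

Power = Φ(z_β) = Φ(2.412) ≈ 0.992

Effect size d = 0.72 is medium by Cohen's convention (0.2/0.5/0.8).

Threshold: power ≥ 0.80 is conventionally adequate.
Power ≈ 0.99 → the study is adequately powered (power ≥ 0.80).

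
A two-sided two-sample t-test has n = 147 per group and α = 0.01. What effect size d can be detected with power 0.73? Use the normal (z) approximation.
d ≈ 0.37

Minimum detectable effect (two-sample t-test, normal approximation):
d = (z_{α/2} + z_β) / √(n/2)
d = (2.576 + 0.613) / √(147/2)
d = 3.189 / 8.573
d ≈ 0.37

By Cohen's convention (0.2 small / 0.5 medium / 0.8 large): small effect.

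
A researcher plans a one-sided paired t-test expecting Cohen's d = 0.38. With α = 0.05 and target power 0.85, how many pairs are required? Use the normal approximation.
n = 50 pairs

Sample size formula (paired t-test, normal approximation):
n = ((z_α + z_β) / d)²

z_α = 1.645 (for α = 0.05, one-sided)
z_β = 1.036 (for power = 0.85)
d = 0.38

n = ((1.645 + 1.036) / 0.38)²
n = (7.055)²
n ≈ 49.77
Round up to the next whole number: n = 50 pairs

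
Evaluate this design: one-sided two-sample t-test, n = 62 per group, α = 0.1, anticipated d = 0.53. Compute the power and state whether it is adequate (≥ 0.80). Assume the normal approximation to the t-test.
Power ≈ 0.95; the study is adequately powered (power ≥ 0.80)

Power calculation (two-sample t-test, normal approximation):
z_β = d · √(n/2) - z_α
z_β = 0.53 · √(62/2) - 1.282
z_β = 0.53 · 5.568 - 1.282
z_β = 1.669

Power = Φ(z_β) = Φ(1.669) ≈ 0.952

Effect size d = 0.53 is medium by Cohen's convention (0.2/0.5/0.8).

Threshold: power ≥ 0.80 is conventionally adequate.
Power ≈ 0.95 → the study is adequately powered (power ≥ 0.80).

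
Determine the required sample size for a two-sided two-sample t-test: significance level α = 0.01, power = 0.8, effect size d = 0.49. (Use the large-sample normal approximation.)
n = 98 per group

Sample size formula (two-sample t-test, normal approximation):
n = 2 · ((z_{α/2} + z_β) / d)²

z_{α/2} = 2.576 (for α = 0.01, two-sided)
z_β = 0.842 (for power = 0.8)
d = 0.49

n = 2 · ((2.576 + 0.842) / 0.49)²
n = 2 · (6.976)²
n ≈ 97.33
Round up to the next whole number: n = 98 per group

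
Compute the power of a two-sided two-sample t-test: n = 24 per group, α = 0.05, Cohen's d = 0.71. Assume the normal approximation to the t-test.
Power ≈ 0.69

Power calculation (two-sample t-test, normal approximation):
z_β = d · √(n/2) - z_{α/2}
z_β = 0.71 · √(24/2) - 1.960
z_β = 0.71 · 3.464 - 1.960
z_β = 0.500

Power = Φ(z_β) = Φ(0.500) ≈ 0.691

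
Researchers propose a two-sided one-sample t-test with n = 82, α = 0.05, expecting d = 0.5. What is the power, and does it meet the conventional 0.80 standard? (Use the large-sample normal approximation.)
Power ≈ 0.99; the study is adequately powered (power ≥ 0.80)

Power calculation (one-sample t-test, normal approximation):
z_β = d · √n - z_{α/2}
z_β = 0.5 · √82 - 1.960
z_β = 0.5 · 9.055 - 1.960
z_β = 2.568

Power = Φ(z_β) = Φ(2.568) ≈ 0.995

Effect size d = 0.5 is medium by Cohen's convention (0.2/0.5/0.8).

Threshold: power ≥ 0.80 is conventionally adequate.
Power ≈ 0.99 → the study is adequately powered (power ≥ 0.80).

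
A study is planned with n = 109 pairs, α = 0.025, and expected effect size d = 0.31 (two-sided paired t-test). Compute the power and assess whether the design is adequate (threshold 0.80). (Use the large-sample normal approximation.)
Power ≈ 0.84; the study is adequately powered (power ≥ 0.80)

Power calculation (paired t-test, normal approximation):
z_β = d · √n - z_{α/2}
z_β = 0.31 · √109 - 2.241
z_β = 0.31 · 10.440 - 2.241
z_β = 0.995

Power = Φ(z_β) = Φ(0.995) ≈ 0.840

Effect size d = 0.31 is small by Cohen's convention (0.2/0.5/0.8).

Threshold: power ≥ 0.80 is conventionally adequate.
Power ≈ 0.84 → the study is adequately powered (power ≥ 0.80).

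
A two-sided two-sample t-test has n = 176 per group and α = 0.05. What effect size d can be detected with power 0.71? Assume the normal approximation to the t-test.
d ≈ 0.27

Minimum detectable effect (two-sample t-test, normal approximation):
d = (z_{α/2} + z_β) / √(n/2)
d = (1.960 + 0.553) / √(176/2)
d = 2.513 / 9.381
d ≈ 0.27

By Cohen's convention (0.2 small / 0.5 medium / 0.8 large): small effect.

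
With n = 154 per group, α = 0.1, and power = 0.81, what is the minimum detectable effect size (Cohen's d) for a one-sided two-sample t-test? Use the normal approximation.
d ≈ 0.25

Minimum detectable effect (two-sample t-test, normal approximation):
d = (z_α + z_β) / √(n/2)
d = (1.282 + 0.878) / √(154/2)
d = 2.159 / 8.775
d ≈ 0.25

By Cohen's convention (0.2 small / 0.5 medium / 0.8 large): small effect.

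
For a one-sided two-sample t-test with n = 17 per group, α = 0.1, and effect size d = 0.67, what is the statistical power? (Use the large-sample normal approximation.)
Power ≈ 0.75

Power calculation (two-sample t-test, normal approximation):
z_β = d · √(n/2) - z_α
z_β = 0.67 · √(17/2) - 1.282
z_β = 0.67 · 2.915 - 1.282
z_β = 0.672

Power = Φ(z_β) = Φ(0.672) ≈ 0.749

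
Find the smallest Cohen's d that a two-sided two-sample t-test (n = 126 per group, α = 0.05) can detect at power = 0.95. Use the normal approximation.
d ≈ 0.45

Minimum detectable effect (two-sample t-test, normal approximation):
d = (z_{α/2} + z_β) / √(n/2)
d = (1.960 + 1.645) / √(126/2)
d = 3.605 / 7.937
d ≈ 0.45

By Cohen's convention (0.2 small / 0.5 medium / 0.8 large): small effect.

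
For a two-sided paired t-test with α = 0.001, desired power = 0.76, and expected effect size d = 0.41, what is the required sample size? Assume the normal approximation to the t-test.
n = 96 pairs

Sample size formula (paired t-test, normal approximation):
n = ((z_{α/2} + z_β) / d)²

z_{α/2} = 3.291 (for α = 0.001, two-sided)
z_β = 0.706 (for power = 0.76)
d = 0.41

n = ((3.291 + 0.706) / 0.41)²
n = (9.749)²
n ≈ 95.04
Round up to the next whole number: n = 96 pairs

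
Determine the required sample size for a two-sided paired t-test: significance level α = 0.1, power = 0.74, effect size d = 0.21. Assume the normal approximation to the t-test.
n = 119 pairs

Sample size formula (paired t-test, normal approximation):
n = ((z_{α/2} + z_β) / d)²

z_{α/2} = 1.645 (for α = 0.1, two-sided)
z_β = 0.643 (for power = 0.74)
d = 0.21

n = ((1.645 + 0.643) / 0.21)²
n = (10.895)²
n ≈ 118.70
Round up to the next whole number: n = 119 pairs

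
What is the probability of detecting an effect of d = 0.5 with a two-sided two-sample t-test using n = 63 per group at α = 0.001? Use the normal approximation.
Power ≈ 0.31

Power calculation (two-sample t-test, normal approximation):
z_β = d · √(n/2) - z_{α/2}
z_β = 0.5 · √(63/2) - 3.291
z_β = 0.5 · 5.612 - 3.291
z_β = -0.484

Power = Φ(z_β) = Φ(-0.484) ≈ 0.314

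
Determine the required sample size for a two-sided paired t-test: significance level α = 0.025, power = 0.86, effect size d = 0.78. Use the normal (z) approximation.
n = 19 pairs

Sample size formula (paired t-test, normal approximation):
n = ((z_{α/2} + z_β) / d)²

z_{α/2} = 2.241 (for α = 0.025, two-sided)
z_β = 1.080 (for power = 0.86)
d = 0.78

n = ((2.241 + 1.080) / 0.78)²
n = (4.258)²
n ≈ 18.13
Round up to the next whole number: n = 19 pairs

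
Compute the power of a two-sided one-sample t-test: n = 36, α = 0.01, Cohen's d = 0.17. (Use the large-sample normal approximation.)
Power ≈ 0.06

Power calculation (one-sample t-test, normal approximation):
z_β = d · √n - z_{α/2}
z_β = 0.17 · √36 - 2.576
z_β = 0.17 · 6.000 - 2.576
z_β = -1.556

Power = Φ(z_β) = Φ(-1.556) ≈ 0.060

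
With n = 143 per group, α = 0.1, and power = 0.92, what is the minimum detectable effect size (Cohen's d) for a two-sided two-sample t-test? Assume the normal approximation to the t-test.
d ≈ 0.36

Minimum detectable effect (two-sample t-test, normal approximation):
d = (z_{α/2} + z_β) / √(n/2)
d = (1.645 + 1.405) / √(143/2)
d = 3.050 / 8.456
d ≈ 0.36

By Cohen's convention (0.2 small / 0.5 medium / 0.8 large): small effect.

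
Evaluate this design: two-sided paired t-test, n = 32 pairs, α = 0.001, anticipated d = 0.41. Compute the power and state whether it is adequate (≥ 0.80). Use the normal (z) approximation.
Power ≈ 0.17; the study is underpowered (power < 0.80)

Power calculation (paired t-test, normal approximation):
z_β = d · √n - z_{α/2}
z_β = 0.41 · √32 - 3.291
z_β = 0.41 · 5.657 - 3.291
z_β = -0.971

Power = Φ(z_β) = Φ(-0.971) ≈ 0.166

Effect size d = 0.41 is small by Cohen's convention (0.2/0.5/0.8).

Threshold: power ≥ 0.80 is conventionally adequate.
Power ≈ 0.17 → the study is underpowered (power < 0.80).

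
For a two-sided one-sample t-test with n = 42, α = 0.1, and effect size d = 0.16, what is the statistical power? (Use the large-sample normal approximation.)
Power ≈ 0.27

Power calculation (one-sample t-test, normal approximation):
z_β = d · √n - z_{α/2}
z_β = 0.16 · √42 - 1.645
z_β = 0.16 · 6.481 - 1.645
z_β = -0.608

Power = Φ(z_β) = Φ(-0.608) ≈ 0.272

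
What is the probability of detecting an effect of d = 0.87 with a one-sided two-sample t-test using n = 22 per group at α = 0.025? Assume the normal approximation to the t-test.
Power ≈ 0.82

Power calculation (two-sample t-test, normal approximation):
z_β = d · √(n/2) - z_α
z_β = 0.87 · √(22/2) - 1.960
z_β = 0.87 · 3.317 - 1.960
z_β = 0.925

Power = Φ(z_β) = Φ(0.925) ≈ 0.823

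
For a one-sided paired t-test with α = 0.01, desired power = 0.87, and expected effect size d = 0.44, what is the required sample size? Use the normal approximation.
n = 62 pairs

Sample size formula (paired t-test, normal approximation):
n = ((z_α + z_β) / d)²

z_α = 2.326 (for α = 0.01, one-sided)
z_β = 1.126 (for power = 0.87)
d = 0.44

n = ((2.326 + 1.126) / 0.44)²
n = (7.845)²
n ≈ 61.54
Round up to the next whole number: n = 62 pairs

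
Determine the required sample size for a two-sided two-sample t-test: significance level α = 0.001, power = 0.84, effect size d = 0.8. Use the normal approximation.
n = 58 per group

Sample size formula (two-sample t-test, normal approximation):
n = 2 · ((z_{α/2} + z_β) / d)²

z_{α/2} = 3.291 (for α = 0.001, two-sided)
z_β = 0.994 (for power = 0.84)
d = 0.8

n = 2 · ((3.291 + 0.994) / 0.8)²
n = 2 · (5.356)²
n ≈ 57.37
Round up to the next whole number: n = 58 per group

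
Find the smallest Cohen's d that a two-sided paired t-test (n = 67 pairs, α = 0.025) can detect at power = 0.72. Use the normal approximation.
d ≈ 0.35

Minimum detectable effect (paired t-test, normal approximation):
d = (z_{α/2} + z_β) / √n
d = (2.241 + 0.583) / √67
d = 2.824 / 8.185
d ≈ 0.35

By Cohen's convention (0.2 small / 0.5 medium / 0.8 large): small effect.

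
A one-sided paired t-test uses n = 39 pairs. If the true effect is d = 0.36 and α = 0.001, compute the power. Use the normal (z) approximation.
Power ≈ 0.20

Power calculation (paired t-test, normal approximation):
z_β = d · √n - z_α
z_β = 0.36 · √39 - 3.090
z_β = 0.36 · 6.245 - 3.090
z_β = -0.842

Power = Φ(z_β) = Φ(-0.842) ≈ 0.200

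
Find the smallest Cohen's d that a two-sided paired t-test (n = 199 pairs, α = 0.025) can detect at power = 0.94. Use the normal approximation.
d ≈ 0.27

Minimum detectable effect (paired t-test, normal approximation):
d = (z_{α/2} + z_β) / √n
d = (2.241 + 1.555) / √199
d = 3.796 / 14.107
d ≈ 0.27

By Cohen's convention (0.2 small / 0.5 medium / 0.8 large): small effect.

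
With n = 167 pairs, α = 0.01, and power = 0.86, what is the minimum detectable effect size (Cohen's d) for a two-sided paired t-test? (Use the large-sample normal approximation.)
d ≈ 0.28

Minimum detectable effect (paired t-test, normal approximation):
d = (z_{α/2} + z_β) / √n
d = (2.576 + 1.080) / √167
d = 3.656 / 12.923
d ≈ 0.28

By Cohen's convention (0.2 small / 0.5 medium / 0.8 large): small effect.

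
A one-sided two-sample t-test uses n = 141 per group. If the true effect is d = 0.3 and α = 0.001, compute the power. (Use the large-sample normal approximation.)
Power ≈ 0.28

Power calculation (two-sample t-test, normal approximation):
z_β = d · √(n/2) - z_α
z_β = 0.3 · √(141/2) - 3.090
z_β = 0.3 · 8.396 - 3.090
z_β = -0.571

Power = Φ(z_β) = Φ(-0.571) ≈ 0.284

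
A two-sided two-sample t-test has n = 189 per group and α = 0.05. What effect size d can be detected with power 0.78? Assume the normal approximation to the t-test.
d ≈ 0.28

Minimum detectable effect (two-sample t-test, normal approximation):
d = (z_{α/2} + z_β) / √(n/2)
d = (1.960 + 0.772) / √(189/2)
d = 2.732 / 9.721
d ≈ 0.28

By Cohen's convention (0.2 small / 0.5 medium / 0.8 large): small effect.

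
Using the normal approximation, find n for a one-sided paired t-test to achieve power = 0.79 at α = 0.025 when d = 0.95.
n = 9 pairs

Sample size formula (paired t-test, normal approximation):
n = ((z_α + z_β) / d)²

z_α = 1.960 (for α = 0.025, one-sided)
z_β = 0.806 (for power = 0.79)
d = 0.95

n = ((1.960 + 0.806) / 0.95)²
n = (2.912)²
n ≈ 8.48
Round up to the next whole number: n = 9 pairs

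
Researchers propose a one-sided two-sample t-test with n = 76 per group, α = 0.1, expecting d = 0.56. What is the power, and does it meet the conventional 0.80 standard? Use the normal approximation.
Power ≈ 0.99; the study is adequately powered (power ≥ 0.80)

Power calculation (two-sample t-test, normal approximation):
z_β = d · √(n/2) - z_α
z_β = 0.56 · √(76/2) - 1.282
z_β = 0.56 · 6.164 - 1.282
z_β = 2.171

Power = Φ(z_β) = Φ(2.171) ≈ 0.985

Effect size d = 0.56 is medium by Cohen's convention (0.2/0.5/0.8).

Threshold: power ≥ 0.80 is conventionally adequate.
Power ≈ 0.99 → the study is adequately powered (power ≥ 0.80).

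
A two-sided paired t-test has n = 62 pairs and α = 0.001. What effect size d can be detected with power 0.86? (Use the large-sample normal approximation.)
d ≈ 0.56

Minimum detectable effect (paired t-test, normal approximation):
d = (z_{α/2} + z_β) / √n
d = (3.291 + 1.080) / √62
d = 4.371 / 7.874
d ≈ 0.56

By Cohen's convention (0.2 small / 0.5 medium / 0.8 large): medium effect.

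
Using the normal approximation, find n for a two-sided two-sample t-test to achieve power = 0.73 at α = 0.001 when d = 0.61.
n = 82 per group

Sample size formula (two-sample t-test, normal approximation):
n = 2 · ((z_{α/2} + z_β) / d)²

z_{α/2} = 3.291 (for α = 0.001, two-sided)
z_β = 0.613 (for power = 0.73)
d = 0.61

n = 2 · ((3.291 + 0.613) / 0.61)²
n = 2 · (6.400)²
n ≈ 81.92
Round up to the next whole number: n = 82 per group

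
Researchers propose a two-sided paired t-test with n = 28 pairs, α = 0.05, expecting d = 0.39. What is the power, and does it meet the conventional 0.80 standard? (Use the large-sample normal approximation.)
Power ≈ 0.54; the study is underpowered (power < 0.80)

Power calculation (paired t-test, normal approximation):
z_β = d · √n - z_{α/2}
z_β = 0.39 · √28 - 1.960
z_β = 0.39 · 5.292 - 1.960
z_β = 0.104

Power = Φ(z_β) = Φ(0.104) ≈ 0.541

Effect size d = 0.39 is small by Cohen's convention (0.2/0.5/0.8).

Threshold: power ≥ 0.80 is conventionally adequate.
Power ≈ 0.54 → the study is underpowered (power < 0.80).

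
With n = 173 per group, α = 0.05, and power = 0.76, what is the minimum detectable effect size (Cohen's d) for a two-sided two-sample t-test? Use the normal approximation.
d ≈ 0.29

Minimum detectable effect (two-sample t-test, normal approximation):
d = (z_{α/2} + z_β) / √(n/2)
d = (1.960 + 0.706) / √(173/2)
d = 2.666 / 9.301
d ≈ 0.29

By Cohen's convention (0.2 small / 0.5 medium / 0.8 large): small effect.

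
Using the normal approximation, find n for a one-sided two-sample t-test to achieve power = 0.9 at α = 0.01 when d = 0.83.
n = 38 per group

Sample size formula (two-sample t-test, normal approximation):
n = 2 · ((z_α + z_β) / d)²

z_α = 2.326 (for α = 0.01, one-sided)
z_β = 1.282 (for power = 0.9)
d = 0.83

n = 2 · ((2.326 + 1.282) / 0.83)²
n = 2 · (4.347)²
n ≈ 37.79
Round up to the next whole number: n = 38 per group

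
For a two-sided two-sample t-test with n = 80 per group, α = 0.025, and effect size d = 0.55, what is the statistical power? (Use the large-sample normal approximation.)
Power ≈ 0.89

Power calculation (two-sample t-test, normal approximation):
z_β = d · √(n/2) - z_{α/2}
z_β = 0.55 · √(80/2) - 2.241
z_β = 0.55 · 6.325 - 2.241
z_β = 1.237

Power = Φ(z_β) = Φ(1.237) ≈ 0.892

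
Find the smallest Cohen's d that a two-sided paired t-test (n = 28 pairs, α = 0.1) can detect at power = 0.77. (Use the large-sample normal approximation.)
d ≈ 0.45

Minimum detectable effect (paired t-test, normal approximation):
d = (z_{α/2} + z_β) / √n
d = (1.645 + 0.739) / √28
d = 2.384 / 5.292
d ≈ 0.45

By Cohen's convention (0.2 small / 0.5 medium / 0.8 large): small effect.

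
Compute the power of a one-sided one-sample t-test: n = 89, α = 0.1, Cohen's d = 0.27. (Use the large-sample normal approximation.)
Power ≈ 0.90

Power calculation (one-sample t-test, normal approximation):
z_β = d · √n - z_α
z_β = 0.27 · √89 - 1.282
z_β = 0.27 · 9.434 - 1.282
z_β = 1.266

Power = Φ(z_β) = Φ(1.266) ≈ 0.897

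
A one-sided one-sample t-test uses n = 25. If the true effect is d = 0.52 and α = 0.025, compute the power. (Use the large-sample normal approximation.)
Power ≈ 0.74

Power calculation (one-sample t-test, normal approximation):
z_β = d · √n - z_α
z_β = 0.52 · √25 - 1.960
z_β = 0.52 · 5.000 - 1.960
z_β = 0.640

Power = Φ(z_β) = Φ(0.640) ≈ 0.739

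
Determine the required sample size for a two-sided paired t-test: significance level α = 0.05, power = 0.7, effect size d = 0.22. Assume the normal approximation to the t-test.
n = 128 pairs

Sample size formula (paired t-test, normal approximation):
n = ((z_{α/2} + z_β) / d)²

z_{α/2} = 1.960 (for α = 0.05, two-sided)
z_β = 0.524 (for power = 0.7)
d = 0.22

n = ((1.960 + 0.524) / 0.22)²
n = (11.291)²
n ≈ 127.49
Round up to the next whole number: n = 128 pairs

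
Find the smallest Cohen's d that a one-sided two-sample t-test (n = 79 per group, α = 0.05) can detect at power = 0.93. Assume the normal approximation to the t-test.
d ≈ 0.50

Minimum detectable effect (two-sample t-test, normal approximation):
d = (z_α + z_β) / √(n/2)
d = (1.645 + 1.476) / √(79/2)
d = 3.121 / 6.285
d ≈ 0.50

By Cohen's convention (0.2 small / 0.5 medium / 0.8 large): medium effect.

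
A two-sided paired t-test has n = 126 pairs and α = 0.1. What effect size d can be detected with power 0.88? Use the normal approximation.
d ≈ 0.25

Minimum detectable effect (paired t-test, normal approximation):
d = (z_{α/2} + z_β) / √n
d = (1.645 + 1.175) / √126
d = 2.820 / 11.225
d ≈ 0.25

By Cohen's convention (0.2 small / 0.5 medium / 0.8 large): small effect.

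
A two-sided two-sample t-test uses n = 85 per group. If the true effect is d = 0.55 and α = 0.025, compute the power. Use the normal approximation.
Power ≈ 0.91

Power calculation (two-sample t-test, normal approximation):
z_β = d · √(n/2) - z_{α/2}
z_β = 0.55 · √(85/2) - 2.241
z_β = 0.55 · 6.519 - 2.241
z_β = 1.344

Power = Φ(z_β) = Φ(1.344) ≈ 0.911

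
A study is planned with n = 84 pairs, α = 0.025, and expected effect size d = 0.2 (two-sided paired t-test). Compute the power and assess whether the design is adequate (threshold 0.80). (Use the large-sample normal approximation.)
Power ≈ 0.34; the study is underpowered (power < 0.80)

Power calculation (paired t-test, normal approximation):
z_β = d · √n - z_{α/2}
z_β = 0.2 · √84 - 2.241
z_β = 0.2 · 9.165 - 2.241
z_β = -0.408

Power = Φ(z_β) = Φ(-0.408) ≈ 0.342

Effect size d = 0.2 is small by Cohen's convention (0.2/0.5/0.8).

Threshold: power ≥ 0.80 is conventionally adequate.
Power ≈ 0.34 → the study is underpowered (power < 0.80).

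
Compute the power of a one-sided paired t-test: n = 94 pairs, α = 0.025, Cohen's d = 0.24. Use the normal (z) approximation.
Power ≈ 0.64

Power calculation (paired t-test, normal approximation):
z_β = d · √n - z_α
z_β = 0.24 · √94 - 1.960
z_β = 0.24 · 9.695 - 1.960
z_β = 0.367

Power = Φ(z_β) = Φ(0.367) ≈ 0.643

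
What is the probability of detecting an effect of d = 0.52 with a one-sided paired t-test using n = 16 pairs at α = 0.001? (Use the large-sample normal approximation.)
Power ≈ 0.16

Power calculation (paired t-test, normal approximation):
z_β = d · √n - z_α
z_β = 0.52 · √16 - 3.090
z_β = 0.52 · 4.000 - 3.090
z_β = -1.010

Power = Φ(z_β) = Φ(-1.010) ≈ 0.156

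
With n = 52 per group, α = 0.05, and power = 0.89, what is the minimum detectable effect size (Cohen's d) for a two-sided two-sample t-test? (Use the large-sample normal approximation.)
d ≈ 0.62

Minimum detectable effect (two-sample t-test, normal approximation):
d = (z_{α/2} + z_β) / √(n/2)
d = (1.960 + 1.227) / √(52/2)
d = 3.186 / 5.099
d ≈ 0.62

By Cohen's convention (0.2 small / 0.5 medium / 0.8 large): medium effect.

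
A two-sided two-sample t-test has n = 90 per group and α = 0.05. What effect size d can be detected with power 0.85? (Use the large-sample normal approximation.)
d ≈ 0.45

Minimum detectable effect (two-sample t-test, normal approximation):
d = (z_{α/2} + z_β) / √(n/2)
d = (1.960 + 1.036) / √(90/2)
d = 2.996 / 6.708
d ≈ 0.45

By Cohen's convention (0.2 small / 0.5 medium / 0.8 large): small effect.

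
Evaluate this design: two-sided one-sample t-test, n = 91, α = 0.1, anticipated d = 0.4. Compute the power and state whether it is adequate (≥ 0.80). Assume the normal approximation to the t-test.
Power ≈ 0.99; the study is adequately powered (power ≥ 0.80)

Power calculation (one-sample t-test, normal approximation):
z_β = d · √n - z_{α/2}
z_β = 0.4 · √91 - 1.645
z_β = 0.4 · 9.539 - 1.645
z_β = 2.171

Power = Φ(z_β) = Φ(2.171) ≈ 0.985

Effect size d = 0.4 is small by Cohen's convention (0.2/0.5/0.8).

Threshold: power ≥ 0.80 is conventionally adequate.
Power ≈ 0.99 → the study is adequately powered (power ≥ 0.80).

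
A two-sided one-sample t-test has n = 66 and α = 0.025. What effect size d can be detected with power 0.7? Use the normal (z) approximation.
d ≈ 0.34

Minimum detectable effect (one-sample t-test, normal approximation):
d = (z_{α/2} + z_β) / √n
d = (2.241 + 0.524) / √66
d = 2.766 / 8.124
d ≈ 0.34

By Cohen's convention (0.2 small / 0.5 medium / 0.8 large): small effect.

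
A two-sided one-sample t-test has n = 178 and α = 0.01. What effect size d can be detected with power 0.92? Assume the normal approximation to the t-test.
d ≈ 0.30

Minimum detectable effect (one-sample t-test, normal approximation):
d = (z_{α/2} + z_β) / √n
d = (2.576 + 1.405) / √178
d = 3.981 / 13.342
d ≈ 0.30

By Cohen's convention (0.2 small / 0.5 medium / 0.8 large): small effect.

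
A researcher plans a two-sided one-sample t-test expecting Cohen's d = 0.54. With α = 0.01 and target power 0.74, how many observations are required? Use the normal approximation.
n = 36

Sample size formula (one-sample t-test, normal approximation):
n = ((z_{α/2} + z_β) / d)²

z_{α/2} = 2.576 (for α = 0.01, two-sided)
z_β = 0.643 (for power = 0.74)
d = 0.54

n = ((2.576 + 0.643) / 0.54)²
n = (5.961)²
n ≈ 35.53
Round up to the next whole number: n = 36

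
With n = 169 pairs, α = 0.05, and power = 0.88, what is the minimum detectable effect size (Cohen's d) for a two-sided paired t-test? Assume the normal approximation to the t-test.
d ≈ 0.24

Minimum detectable effect (paired t-test, normal approximation):
d = (z_{α/2} + z_β) / √n
d = (1.960 + 1.175) / √169
d = 3.135 / 13.000
d ≈ 0.24

By Cohen's convention (0.2 small / 0.5 medium / 0.8 large): small effect.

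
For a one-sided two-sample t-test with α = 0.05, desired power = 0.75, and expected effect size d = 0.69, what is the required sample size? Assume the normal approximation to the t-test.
n = 23 per group

Sample size formula (two-sample t-test, normal approximation):
n = 2 · ((z_α + z_β) / d)²

z_α = 1.645 (for α = 0.05, one-sided)
z_β = 0.674 (for power = 0.75)
d = 0.69

n = 2 · ((1.645 + 0.674) / 0.69)²
n = 2 · (3.361)²
n ≈ 22.59
Round up to the next whole number: n = 23 per group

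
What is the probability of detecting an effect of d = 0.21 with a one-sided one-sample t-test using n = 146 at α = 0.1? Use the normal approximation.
Power ≈ 0.90

Power calculation (one-sample t-test, normal approximation):
z_β = d · √n - z_α
z_β = 0.21 · √146 - 1.282
z_β = 0.21 · 12.083 - 1.282
z_β = 1.256

Power = Φ(z_β) = Φ(1.256) ≈ 0.895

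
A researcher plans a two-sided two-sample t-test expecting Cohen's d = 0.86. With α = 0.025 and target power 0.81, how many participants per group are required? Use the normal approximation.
n = 27 per group

Sample size formula (two-sample t-test, normal approximation):
n = 2 · ((z_{α/2} + z_β) / d)²

z_{α/2} = 2.241 (for α = 0.025, two-sided)
z_β = 0.878 (for power = 0.81)
d = 0.86

n = 2 · ((2.241 + 0.878) / 0.86)²
n = 2 · (3.627)²
n ≈ 26.31
Round up to the next whole number: n = 27 per group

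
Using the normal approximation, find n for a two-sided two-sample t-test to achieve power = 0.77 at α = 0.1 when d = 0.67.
n = 26 per group

Sample size formula (two-sample t-test, normal approximation):
n = 2 · ((z_{α/2} + z_β) / d)²

z_{α/2} = 1.645 (for α = 0.1, two-sided)
z_β = 0.739 (for power = 0.77)
d = 0.67

n = 2 · ((1.645 + 0.739) / 0.67)²
n = 2 · (3.558)²
n ≈ 25.32
Round up to the next whole number: n = 26 per group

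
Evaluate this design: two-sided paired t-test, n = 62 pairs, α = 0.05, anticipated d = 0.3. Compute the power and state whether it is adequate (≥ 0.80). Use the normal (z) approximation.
Power ≈ 0.66; the study is underpowered (power < 0.80)

Power calculation (paired t-test, normal approximation):
z_β = d · √n - z_{α/2}
z_β = 0.3 · √62 - 1.960
z_β = 0.3 · 7.874 - 1.960
z_β = 0.402

Power = Φ(z_β) = Φ(0.402) ≈ 0.656

Effect size d = 0.3 is small by Cohen's convention (0.2/0.5/0.8).

Threshold: power ≥ 0.80 is conventionally adequate.
Power ≈ 0.66 → the study is underpowered (power < 0.80).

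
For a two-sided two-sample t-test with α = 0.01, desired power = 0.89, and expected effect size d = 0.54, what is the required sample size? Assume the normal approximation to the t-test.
n = 100 per group

Sample size formula (two-sample t-test, normal approximation):
n = 2 · ((z_{α/2} + z_β) / d)²

z_{α/2} = 2.576 (for α = 0.01, two-sided)
z_β = 1.227 (for power = 0.89)
d = 0.54

n = 2 · ((2.576 + 1.227) / 0.54)²
n = 2 · (7.043)²
n ≈ 99.21
Round up to the next whole number: n = 100 per group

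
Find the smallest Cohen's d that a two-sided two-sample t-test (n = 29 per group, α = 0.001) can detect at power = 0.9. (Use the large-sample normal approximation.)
d ≈ 1.20

Minimum detectable effect (two-sample t-test, normal approximation):
d = (z_{α/2} + z_β) / √(n/2)
d = (3.291 + 1.282) / √(29/2)
d = 4.572 / 3.808
d ≈ 1.20

By Cohen's convention (0.2 small / 0.5 medium / 0.8 large): large effect.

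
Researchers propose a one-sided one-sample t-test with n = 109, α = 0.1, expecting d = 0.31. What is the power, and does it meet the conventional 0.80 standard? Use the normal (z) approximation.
Power ≈ 0.97; the study is adequately powered (power ≥ 0.80)

Power calculation (one-sample t-test, normal approximation):
z_β = d · √n - z_α
z_β = 0.31 · √109 - 1.282
z_β = 0.31 · 10.440 - 1.282
z_β = 1.955

Power = Φ(z_β) = Φ(1.955) ≈ 0.975

Effect size d = 0.31 is small by Cohen's convention (0.2/0.5/0.8).

Threshold: power ≥ 0.80 is conventionally adequate.
Power ≈ 0.97 → the study is adequately powered (power ≥ 0.80).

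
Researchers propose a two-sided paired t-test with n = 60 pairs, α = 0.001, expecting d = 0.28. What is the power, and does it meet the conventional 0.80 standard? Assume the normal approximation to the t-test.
Power ≈ 0.13; the study is underpowered (power < 0.80)

Power calculation (paired t-test, normal approximation):
z_β = d · √n - z_{α/2}
z_β = 0.28 · √60 - 3.291
z_β = 0.28 · 7.746 - 3.291
z_β = -1.122

Power = Φ(z_β) = Φ(-1.122) ≈ 0.131

Effect size d = 0.28 is small by Cohen's convention (0.2/0.5/0.8).

Threshold: power ≥ 0.80 is conventionally adequate.
Power ≈ 0.13 → the study is underpowered (power < 0.80).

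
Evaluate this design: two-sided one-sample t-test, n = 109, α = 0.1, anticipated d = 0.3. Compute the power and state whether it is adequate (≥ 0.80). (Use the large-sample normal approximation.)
Power ≈ 0.93; the study is adequately powered (power ≥ 0.80)

Power calculation (one-sample t-test, normal approximation):
z_β = d · √n - z_{α/2}
z_β = 0.3 · √109 - 1.645
z_β = 0.3 · 10.440 - 1.645
z_β = 1.487

Power = Φ(z_β) = Φ(1.487) ≈ 0.932

Effect size d = 0.3 is small by Cohen's convention (0.2/0.5/0.8).

Threshold: power ≥ 0.80 is conventionally adequate.
Power ≈ 0.93 → the study is adequately powered (power ≥ 0.80).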